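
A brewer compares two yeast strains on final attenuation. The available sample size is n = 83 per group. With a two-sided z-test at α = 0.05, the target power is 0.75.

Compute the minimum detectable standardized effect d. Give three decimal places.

d ≈ 0.409

Need Φ(δ − 1.960) = 0.75, so δ = 1.960 + 0.674 = 2.634.
(Lower-tail contribution to power is negligible for δ > 0.)
δ = d·√(n/2) ⇒ d = δ/√(n/2) = 2.634/√(83/2) = 0.4089.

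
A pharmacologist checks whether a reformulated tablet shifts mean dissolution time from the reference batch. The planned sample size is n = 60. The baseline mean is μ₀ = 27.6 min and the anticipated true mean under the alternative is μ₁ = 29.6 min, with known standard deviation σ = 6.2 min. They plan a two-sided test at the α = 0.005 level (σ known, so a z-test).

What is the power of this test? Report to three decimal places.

Standardized effect: d = |μ₁ − μ₀| / σ = |29.6 − 27.6| / 6.2 = 0.3226
Noncentrality parameter: δ = d·√n = 0.3226 × √60 = 2.4987
Critical value for a two-sided test at α = 0.005: z_{α/2} = 2.807.
Power = Φ(δ − 2.807) + Φ(−δ − 2.807) = Φ(-0.308) + Φ(-5.306) = 0.3789 + 0.0000 = 0.3789.

Power ≈ 0.379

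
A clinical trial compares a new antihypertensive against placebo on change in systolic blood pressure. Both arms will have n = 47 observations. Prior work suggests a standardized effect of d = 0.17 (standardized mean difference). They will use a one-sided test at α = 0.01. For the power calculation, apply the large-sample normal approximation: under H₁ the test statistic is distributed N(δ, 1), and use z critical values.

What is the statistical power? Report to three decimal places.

Power ≈ 0.067

Noncentrality parameter: δ = d·√(n/2) = 0.17 × √(47/2) = 0.8241
Critical value for a one-sided test at α = 0.01: z_α = 2.326.
Power = P(Z > 2.326 − δ) = Φ(-1.502) = 0.0665.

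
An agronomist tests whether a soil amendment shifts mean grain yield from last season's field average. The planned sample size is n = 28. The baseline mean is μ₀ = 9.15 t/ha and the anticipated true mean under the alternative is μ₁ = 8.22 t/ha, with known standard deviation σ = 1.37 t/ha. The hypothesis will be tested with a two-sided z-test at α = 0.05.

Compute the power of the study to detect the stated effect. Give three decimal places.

Standardized effect: d = |μ₁ − μ₀| / σ = |8.22 − 9.15| / 1.37 = 0.6788
Noncentrality parameter: δ = d·√n = 0.6788 × √28 = 3.5920
Critical value for a two-sided test at α = 0.05: z_{α/2} = 1.960.
Power = Φ(δ − 1.960) + Φ(−δ − 1.960) = Φ(1.632) + Φ(-5.552) = 0.9487 + 0.0000 = 0.9487.

Power ≈ 0.949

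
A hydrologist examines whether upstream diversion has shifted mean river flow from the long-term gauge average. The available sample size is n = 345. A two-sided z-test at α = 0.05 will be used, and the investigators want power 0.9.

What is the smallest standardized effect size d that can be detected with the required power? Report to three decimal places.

Need Φ(δ − 1.960) = 0.9, so δ = 1.960 + 1.282 = 3.242.
(The second rejection-region term Φ(−δ − z_{α/2}) is negligible and dropped.)
δ = d·√n ⇒ d = δ/√n = 3.242/√345 = 0.1745.

d ≈ 0.175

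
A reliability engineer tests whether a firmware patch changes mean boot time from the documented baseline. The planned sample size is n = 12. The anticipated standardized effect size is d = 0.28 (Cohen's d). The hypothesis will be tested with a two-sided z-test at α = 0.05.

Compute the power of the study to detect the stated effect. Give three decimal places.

Power ≈ 0.163

Noncentrality parameter: δ = d·√n = 0.28 × √12 = 0.9699
Two-sided α = 0.05 → critical value z_{0.025} = 1.960.
Power = Φ(δ − 1.960) + Φ(−δ − 1.960) = Φ(-0.990) + Φ(-2.930) = 0.1611 + 0.0017 = 0.1628.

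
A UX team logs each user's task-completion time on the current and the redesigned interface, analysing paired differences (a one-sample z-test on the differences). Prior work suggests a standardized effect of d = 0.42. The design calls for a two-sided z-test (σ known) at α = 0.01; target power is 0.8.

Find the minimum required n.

For power 0.8 need Φ(δ − z_{0.005}) = 0.8, so δ = z_{0.005} + z_{0.20} = 2.576 + 0.842 = 3.417.
(The Φ(−δ − z_{α/2}) term is vanishingly small for δ > 0 and is dropped in the standard sample-size formula.)
δ = d·√n ⇒ n = (δ/d)² = (3.417 / 0.42)² = 66.21.
Rounding up, n = 67.

n = 67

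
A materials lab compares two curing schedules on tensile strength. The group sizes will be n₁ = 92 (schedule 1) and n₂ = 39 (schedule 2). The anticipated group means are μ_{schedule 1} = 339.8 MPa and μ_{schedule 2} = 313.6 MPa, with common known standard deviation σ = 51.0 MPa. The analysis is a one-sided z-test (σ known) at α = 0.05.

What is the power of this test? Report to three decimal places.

Power ≈ 0.852

Standardized effect: d = |μ_{schedule 1} − μ_{schedule 2}| / σ = |339.8 − 313.6| / 51.0 = 0.5137
Noncentrality parameter: δ = d / √(1/n₁ + 1/n₂) = 0.5137 / √(1/92 + 1/39) = 2.6886
Critical value for a one-sided test at α = 0.05: z_α = 1.645.
Power = Φ(δ − 1.645) = Φ(1.044) = 0.8517.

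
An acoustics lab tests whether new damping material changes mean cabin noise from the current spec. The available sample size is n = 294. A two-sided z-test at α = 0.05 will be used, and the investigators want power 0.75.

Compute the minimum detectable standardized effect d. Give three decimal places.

Required noncentrality: δ = z_{0.025} + z_{0.25} = 1.960 + 0.674 = 2.634.
(The second rejection-region term Φ(−δ − z_{α/2}) is negligible and dropped.)
δ = d·√n ⇒ d = δ/√n = 2.634/√294 = 0.1536.

d ≈ 0.154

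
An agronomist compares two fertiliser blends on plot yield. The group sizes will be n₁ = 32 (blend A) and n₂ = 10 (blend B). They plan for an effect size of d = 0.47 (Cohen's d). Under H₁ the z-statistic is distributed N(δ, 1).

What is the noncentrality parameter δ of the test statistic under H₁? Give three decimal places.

δ = d / √(1/n₁ + 1/n₂) = 0.47 / √(1/32 + 1/10) = 1.2973

δ ≈ 1.297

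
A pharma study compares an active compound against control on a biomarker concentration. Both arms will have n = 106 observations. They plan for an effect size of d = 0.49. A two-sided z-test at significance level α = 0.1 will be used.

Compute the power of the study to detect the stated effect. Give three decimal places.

Power ≈ 0.973

Noncentrality parameter: δ = d·√(n/2) = 0.49 × √(106/2) = 3.5673
Two-sided α = 0.1 → critical value z_{0.05} = 1.645.
Power = Φ(δ − 1.645) + Φ(−δ − 1.645) = Φ(1.922) + Φ(-5.212) = 0.9727 + 0.0000 = 0.9727.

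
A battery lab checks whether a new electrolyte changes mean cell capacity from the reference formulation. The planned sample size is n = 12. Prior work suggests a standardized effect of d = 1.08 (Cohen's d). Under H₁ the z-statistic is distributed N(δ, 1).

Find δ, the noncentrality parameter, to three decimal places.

δ = d·√n = 1.08 × √12 = 3.7412

δ ≈ 3.741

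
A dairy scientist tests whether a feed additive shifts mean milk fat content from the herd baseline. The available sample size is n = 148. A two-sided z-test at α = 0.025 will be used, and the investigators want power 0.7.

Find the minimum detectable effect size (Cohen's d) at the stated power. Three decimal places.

d ≈ 0.227

Need Φ(δ − 2.241) = 0.7, so δ = 2.241 + 0.524 = 2.766.
(Lower-tail contribution to power is negligible for δ > 0.)
δ = d·√n ⇒ d = δ/√n = 2.766/√148 = 0.2273.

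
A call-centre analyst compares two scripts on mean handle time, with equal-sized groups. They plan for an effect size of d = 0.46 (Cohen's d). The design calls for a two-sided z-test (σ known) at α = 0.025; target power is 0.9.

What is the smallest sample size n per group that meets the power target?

Set Φ(δ − 2.241) = 0.9; then δ − 2.241 = Φ⁻¹(0.9) = 1.282, giving δ = 3.523.
(For δ > 0 the lower-tail rejection region contributes negligibly to power, so the one-term inversion is standard.)
δ = d·√(n/2) ⇒ n = 2(δ/d)² = 2 × (3.523 / 0.46)² = 117.31.
Round up to the next whole unit.

n = 118 per group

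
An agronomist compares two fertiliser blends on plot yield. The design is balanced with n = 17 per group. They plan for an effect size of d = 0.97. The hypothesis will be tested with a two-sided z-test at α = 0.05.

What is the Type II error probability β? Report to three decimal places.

Noncentrality parameter: δ = d·√(n/2) = 0.97 × √(17/2) = 2.8280
Two-sided α = 0.05 → critical value z_{0.025} = 1.960.
Power = Φ(δ − 1.960) + Φ(−δ − 1.960) = Φ(0.868) + Φ(-4.788) = 0.8073 + 0.0000 = 0.8073.
Type II error: β = 1 − power = 1 − 0.8073 = 0.1927.

β ≈ 0.193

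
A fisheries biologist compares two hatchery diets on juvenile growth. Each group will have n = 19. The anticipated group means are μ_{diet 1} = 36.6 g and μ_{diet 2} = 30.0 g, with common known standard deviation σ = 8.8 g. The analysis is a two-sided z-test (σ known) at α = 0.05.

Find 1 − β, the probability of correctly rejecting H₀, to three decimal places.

Power ≈ 0.637

Standardized effect: d = |μ_{diet 1} − μ_{diet 2}| / σ = |36.6 − 30.0| / 8.8 = 0.7500
Noncentrality parameter: δ = d·√(n/2) = 0.7500 × √(19/2) = 2.3117
Two-sided α = 0.05 → critical value z_{0.025} = 1.960.
Power = Φ(δ − 1.960) + Φ(−δ − 1.960) = Φ(0.352) + Φ(-4.272) = 0.6375 + 0.0000 = 0.6375.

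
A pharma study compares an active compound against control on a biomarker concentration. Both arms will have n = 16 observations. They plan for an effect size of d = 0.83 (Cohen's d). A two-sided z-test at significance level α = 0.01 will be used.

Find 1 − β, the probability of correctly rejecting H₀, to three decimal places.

Power ≈ 0.410

Noncentrality parameter: δ = d·√(n/2) = 0.83 × √(16/2) = 2.3476
Critical value for a two-sided test at α = 0.01: z_{α/2} = 2.576.
Power = Φ(δ − 2.576) + Φ(−δ − 2.576) = Φ(-0.228) + Φ(-4.923) = 0.4097 + 0.0000 = 0.4097.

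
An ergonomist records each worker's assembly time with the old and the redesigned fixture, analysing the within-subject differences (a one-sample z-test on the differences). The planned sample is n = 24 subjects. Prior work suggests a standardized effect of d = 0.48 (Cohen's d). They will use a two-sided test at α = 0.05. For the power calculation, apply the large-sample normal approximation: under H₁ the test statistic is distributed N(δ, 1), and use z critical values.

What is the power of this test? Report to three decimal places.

Power ≈ 0.652

Noncentrality parameter: δ = d·√n = 0.48 × √24 = 2.3515
Two-sided α = 0.05 → critical value z_{0.025} = 1.960.
Power = Φ(δ − 1.960) + Φ(−δ − 1.960) = Φ(0.392) + Φ(-4.311) = 0.6523 + 0.0000 = 0.6523.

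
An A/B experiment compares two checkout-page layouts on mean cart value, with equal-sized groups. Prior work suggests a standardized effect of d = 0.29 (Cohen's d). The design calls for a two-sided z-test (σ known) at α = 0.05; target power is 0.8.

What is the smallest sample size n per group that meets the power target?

Set Φ(δ − 1.960) = 0.8; then δ − 1.960 = Φ⁻¹(0.8) = 0.842, giving δ = 2.802.
(For δ > 0 the lower-tail rejection region contributes negligibly to power, so the one-term inversion is standard.)
δ = d·√(n/2) ⇒ n = 2(δ/d)² = 2 × (2.802 / 0.29)² = 186.66.
Rounding up, n = 187 per group.

n = 187 per group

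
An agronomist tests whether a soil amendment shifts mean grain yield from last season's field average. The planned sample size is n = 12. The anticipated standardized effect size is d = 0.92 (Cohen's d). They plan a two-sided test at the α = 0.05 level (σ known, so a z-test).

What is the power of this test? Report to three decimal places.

Noncentrality parameter: δ = d·√n = 0.92 × √12 = 3.1870
Critical value for a two-sided test at α = 0.05: z_{α/2} = 1.960.
Power = Φ(δ − 1.960) + Φ(−δ − 1.960) = Φ(1.227) + Φ(-5.147) = 0.8901 + 0.0000 = 0.8901.

Power ≈ 0.890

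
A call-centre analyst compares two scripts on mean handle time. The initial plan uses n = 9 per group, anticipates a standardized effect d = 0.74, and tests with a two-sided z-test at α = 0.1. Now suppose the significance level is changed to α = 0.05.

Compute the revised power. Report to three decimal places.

δ = d·√(n/2) = 0.74 × √(9/2) = 1.5698 (unchanged). New critical value: z_{0.025} = 1.960.
Revised power = Φ(δ − 1.960) + Φ(−δ − 1.960) = Φ(-0.390) + Φ(-3.530) = 0.3482 + 0.0002 = 0.3484.

Power ≈ 0.348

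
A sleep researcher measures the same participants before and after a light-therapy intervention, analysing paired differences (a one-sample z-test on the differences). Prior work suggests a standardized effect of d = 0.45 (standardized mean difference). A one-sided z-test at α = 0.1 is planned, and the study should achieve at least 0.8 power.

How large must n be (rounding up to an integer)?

n = 23

Set Φ(δ − 1.282) = 0.8; then δ − 1.282 = Φ⁻¹(0.8) = 0.842, giving δ = 2.123.
δ = d·√n ⇒ n = (δ/d)² = (2.123 / 0.45)² = 22.26.
Round up to the next whole unit.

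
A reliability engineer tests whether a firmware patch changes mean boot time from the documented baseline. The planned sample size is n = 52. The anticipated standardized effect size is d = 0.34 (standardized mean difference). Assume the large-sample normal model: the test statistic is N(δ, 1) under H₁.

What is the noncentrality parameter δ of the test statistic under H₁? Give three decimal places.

δ ≈ 2.452

The noncentrality parameter scales effect size by the design's sample-size factor: δ = d·√n = 0.34 × √52 = 2.4518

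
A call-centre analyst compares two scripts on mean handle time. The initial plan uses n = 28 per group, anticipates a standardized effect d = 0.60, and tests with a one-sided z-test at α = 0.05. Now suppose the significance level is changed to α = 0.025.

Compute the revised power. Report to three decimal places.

δ = d·√(n/2) = 0.60 × √(28/2) = 2.2450 (unchanged). New critical value: z_{0.025} = 1.960.
Revised power = P(Z > 1.960 − δ) = Φ(0.285) = 0.6122.

Power ≈ 0.612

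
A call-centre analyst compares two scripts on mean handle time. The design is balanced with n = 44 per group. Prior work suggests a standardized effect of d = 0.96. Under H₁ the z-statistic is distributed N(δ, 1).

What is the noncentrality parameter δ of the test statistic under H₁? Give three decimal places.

δ ≈ 4.503

δ = d·√(n/2) = 0.96 × √(44/2) = 4.5028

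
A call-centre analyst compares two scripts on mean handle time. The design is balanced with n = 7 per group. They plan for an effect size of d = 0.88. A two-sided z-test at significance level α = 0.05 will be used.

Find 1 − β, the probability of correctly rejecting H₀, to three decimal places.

Power ≈ 0.377

Noncentrality parameter: λ = d·√(n/2) = 0.88 × √(7/2) = 1.6463
Two-sided α = 0.05 → critical value z_{0.025} = 1.960.
Power = Φ(λ − 1.960) + Φ(−λ − 1.960) = Φ(-0.314) + Φ(-3.606) = 0.3769 + 0.0002 = 0.3771.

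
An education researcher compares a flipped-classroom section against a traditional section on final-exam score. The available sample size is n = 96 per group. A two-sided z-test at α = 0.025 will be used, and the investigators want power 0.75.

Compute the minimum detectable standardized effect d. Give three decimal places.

d ≈ 0.421

Required noncentrality: δ = z_{0.0125} + z_{0.25} = 2.241 + 0.674 = 2.916.
(The second rejection-region term Φ(−δ − z_{α/2}) is negligible and dropped.)
δ = d·√(n/2) ⇒ d = δ/√(n/2) = 2.916/√(96/2) = 0.4209.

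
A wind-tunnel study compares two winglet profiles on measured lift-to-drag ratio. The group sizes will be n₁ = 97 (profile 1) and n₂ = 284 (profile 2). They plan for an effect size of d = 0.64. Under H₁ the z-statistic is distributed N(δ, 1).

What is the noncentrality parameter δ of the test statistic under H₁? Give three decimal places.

δ ≈ 5.442

The noncentrality parameter scales effect size by the design's sample-size factor: δ = d / √(1/n₁ + 1/n₂) = 0.64 / √(1/97 + 1/284) = 5.4420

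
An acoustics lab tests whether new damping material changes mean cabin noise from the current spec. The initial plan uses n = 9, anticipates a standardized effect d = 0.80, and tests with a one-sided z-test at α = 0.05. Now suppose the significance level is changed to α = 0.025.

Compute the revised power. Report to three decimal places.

δ = d·√n = 0.80 × √9 = 2.4000 (unchanged). New critical value: z_{0.025} = 1.960.
Revised power = Φ(δ − 1.960) = Φ(0.440) = 0.6700.

Power ≈ 0.670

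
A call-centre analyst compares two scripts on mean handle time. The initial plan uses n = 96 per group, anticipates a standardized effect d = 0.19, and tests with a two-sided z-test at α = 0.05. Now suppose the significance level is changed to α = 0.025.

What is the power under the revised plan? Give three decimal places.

δ = d·√(n/2) = 0.19 × √(96/2) = 1.3164 (unchanged). New critical value: z_{0.0125} = 2.241.
Revised power = Φ(δ − 2.241) + Φ(−δ − 2.241) = Φ(-0.925) + Φ(-3.558) = 0.1775 + 0.0002 = 0.1777.

Power ≈ 0.178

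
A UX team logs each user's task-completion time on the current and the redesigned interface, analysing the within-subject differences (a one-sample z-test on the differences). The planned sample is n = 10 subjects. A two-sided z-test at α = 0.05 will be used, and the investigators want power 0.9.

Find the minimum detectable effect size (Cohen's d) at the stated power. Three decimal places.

Need Φ(δ − 1.960) = 0.9, so δ = 1.960 + 1.282 = 3.242.
(Lower-tail contribution to power is negligible for δ > 0.)
δ = d·√n ⇒ d = δ/√n = 3.242/√10 = 1.0251.

d ≈ 1.025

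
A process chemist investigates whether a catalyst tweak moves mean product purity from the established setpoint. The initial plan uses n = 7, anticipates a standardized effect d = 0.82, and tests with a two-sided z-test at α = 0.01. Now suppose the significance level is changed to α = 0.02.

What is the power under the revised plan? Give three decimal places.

δ = d·√n = 0.82 × √7 = 2.1695 (unchanged). New critical value: z_{0.01} = 2.326.
Revised power = Φ(δ − 2.326) + Φ(−δ − 2.326) = Φ(-0.157) + Φ(-4.496) = 0.4377 + 0.0000 = 0.4377.

Power ≈ 0.438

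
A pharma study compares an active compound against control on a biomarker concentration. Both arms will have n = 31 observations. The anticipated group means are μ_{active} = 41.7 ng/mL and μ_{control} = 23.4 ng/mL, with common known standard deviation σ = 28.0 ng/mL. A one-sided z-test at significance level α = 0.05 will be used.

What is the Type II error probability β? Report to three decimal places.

β ≈ 0.177

Standardized effect: d = |μ_{active} − μ_{control}| / σ = |41.7 − 23.4| / 28.0 = 0.6536
Noncentrality parameter: δ = d·√(n/2) = 0.6536 × √(31/2) = 2.5731
One-sided α = 0.05 → critical value z_{0.05} = 1.645.
Power = Φ(δ − 1.645) = Φ(0.928) = 0.8234.
Type II error: β = 1 − power = 1 − 0.8234 = 0.1766.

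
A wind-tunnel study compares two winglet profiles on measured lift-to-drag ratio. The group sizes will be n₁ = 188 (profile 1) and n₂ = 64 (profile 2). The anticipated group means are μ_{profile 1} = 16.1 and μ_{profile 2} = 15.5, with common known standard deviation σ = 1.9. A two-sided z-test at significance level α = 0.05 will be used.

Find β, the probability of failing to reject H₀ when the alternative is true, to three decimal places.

Standardized effect: d = |μ_{profile 1} − μ_{profile 2}| / σ = |16.1 − 15.5| / 1.9 = 0.3158
Noncentrality parameter: δ = d / √(1/n₁ + 1/n₂) = 0.3158 / √(1/188 + 1/64) = 2.1821
Critical value for a two-sided test at α = 0.05: z_{α/2} = 1.960.
Power = Φ(δ − 1.960) + Φ(−δ − 1.960) = Φ(0.222) + Φ(-4.142) = 0.5879 + 0.0000 = 0.5879.
Type II error: β = 1 − power = 1 − 0.5879 = 0.4121.

β ≈ 0.412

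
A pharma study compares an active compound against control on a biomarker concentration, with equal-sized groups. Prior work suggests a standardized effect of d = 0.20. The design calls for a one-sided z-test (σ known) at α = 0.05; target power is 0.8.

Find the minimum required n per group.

Set Φ(δ − 1.645) = 0.8; then δ − 1.645 = Φ⁻¹(0.8) = 0.842, giving δ = 2.486.
δ = d·√(n/2) ⇒ n = 2(δ/d)² = 2 × (2.486 / 0.20)² = 309.13.
Round up to the next whole unit.

n = 310 per group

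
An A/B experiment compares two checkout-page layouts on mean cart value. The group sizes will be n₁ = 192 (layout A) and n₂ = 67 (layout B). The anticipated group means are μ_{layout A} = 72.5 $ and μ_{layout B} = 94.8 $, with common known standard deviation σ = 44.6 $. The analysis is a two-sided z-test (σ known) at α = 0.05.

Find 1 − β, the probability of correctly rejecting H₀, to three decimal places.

Power ≈ 0.941

Standardized effect: d = |μ_{layout A} − μ_{layout B}| / σ = |72.5 − 94.8| / 44.6 = 0.5000
Noncentrality parameter: δ = d / √(1/n₁ + 1/n₂) = 0.5000 / √(1/192 + 1/67) = 3.5238
Critical value for a two-sided test at α = 0.05: z_{α/2} = 1.960.
Power = Φ(δ − 1.960) + Φ(−δ − 1.960) = Φ(1.564) + Φ(-5.484) = 0.9411 + 0.0000 = 0.9411.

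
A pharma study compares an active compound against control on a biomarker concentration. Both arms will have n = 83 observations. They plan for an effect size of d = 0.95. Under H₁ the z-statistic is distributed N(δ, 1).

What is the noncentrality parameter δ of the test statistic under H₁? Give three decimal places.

δ = d·√(n/2) = 0.95 × √(83/2) = 6.1199

δ ≈ 6.120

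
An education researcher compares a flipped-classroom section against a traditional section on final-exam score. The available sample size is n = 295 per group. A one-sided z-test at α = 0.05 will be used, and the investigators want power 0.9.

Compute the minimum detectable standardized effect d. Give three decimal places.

Need Φ(δ − 1.645) = 0.9, so δ = 1.645 + 1.282 = 2.926.
δ = d·√(n/2) ⇒ d = δ/√(n/2) = 2.926/√(295/2) = 0.2410.

d ≈ 0.241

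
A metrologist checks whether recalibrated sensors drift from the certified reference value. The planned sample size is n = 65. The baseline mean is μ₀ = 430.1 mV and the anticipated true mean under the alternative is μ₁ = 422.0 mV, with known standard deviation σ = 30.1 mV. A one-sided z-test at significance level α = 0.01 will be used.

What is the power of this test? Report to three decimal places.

Standardized effect: d = |μ₁ − μ₀| / σ = |422.0 − 430.1| / 30.1 = 0.2691
Noncentrality parameter: δ = d·√n = 0.2691 × √65 = 2.1696
Critical value for a one-sided test at α = 0.01: z_α = 2.326.
Power = P(Z > 2.326 − δ) = Φ(-0.157) = 0.4377.

Power ≈ 0.438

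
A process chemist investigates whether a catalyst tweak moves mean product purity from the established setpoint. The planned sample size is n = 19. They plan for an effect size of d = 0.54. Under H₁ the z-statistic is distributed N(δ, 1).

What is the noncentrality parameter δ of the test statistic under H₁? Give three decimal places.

δ ≈ 2.354

The noncentrality parameter scales effect size by the design's sample-size factor: δ = d·√n = 0.54 × √19 = 2.3538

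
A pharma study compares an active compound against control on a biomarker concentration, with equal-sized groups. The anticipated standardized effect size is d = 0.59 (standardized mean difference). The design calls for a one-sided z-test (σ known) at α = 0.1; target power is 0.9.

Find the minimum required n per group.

n = 38 per group

For power 0.9 need Φ(δ − z_{0.1}) = 0.9, so δ = z_{0.1} + z_{0.10} = 1.282 + 1.282 = 2.563.
δ = d·√(n/2) ⇒ n = 2(δ/d)² = 2 × (2.563 / 0.59)² = 37.74.
Rounding up, n = 38 per group.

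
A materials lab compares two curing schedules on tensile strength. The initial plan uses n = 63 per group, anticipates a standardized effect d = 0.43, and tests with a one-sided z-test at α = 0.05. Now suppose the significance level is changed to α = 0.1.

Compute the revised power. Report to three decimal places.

Power ≈ 0.871

δ = d·√(n/2) = 0.43 × √(63/2) = 2.4134 (unchanged). New critical value: z_{0.1} = 1.282.
Revised power = Φ(δ − 1.282) = Φ(1.132) = 0.8711.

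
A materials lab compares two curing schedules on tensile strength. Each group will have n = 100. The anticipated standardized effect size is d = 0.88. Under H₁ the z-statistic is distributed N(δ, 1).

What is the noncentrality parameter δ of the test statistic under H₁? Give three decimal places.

δ ≈ 6.223

The noncentrality parameter scales effect size by the design's sample-size factor: δ = d·√(n/2) = 0.88 × √(100/2) = 6.2225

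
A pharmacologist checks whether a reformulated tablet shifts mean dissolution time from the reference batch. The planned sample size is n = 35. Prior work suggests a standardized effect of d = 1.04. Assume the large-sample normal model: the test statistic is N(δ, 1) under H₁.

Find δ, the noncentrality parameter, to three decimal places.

δ ≈ 6.153

δ = d·√n = 1.04 × √35 = 6.1527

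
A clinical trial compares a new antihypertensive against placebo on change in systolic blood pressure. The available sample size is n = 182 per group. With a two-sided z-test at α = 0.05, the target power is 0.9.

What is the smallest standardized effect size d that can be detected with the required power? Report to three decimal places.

d ≈ 0.340

Required noncentrality: δ = z_{0.025} + z_{0.10} = 1.960 + 1.282 = 3.242.
(Lower-tail contribution to power is negligible for δ > 0.)
δ = d·√(n/2) ⇒ d = δ/√(n/2) = 3.242/√(182/2) = 0.3398.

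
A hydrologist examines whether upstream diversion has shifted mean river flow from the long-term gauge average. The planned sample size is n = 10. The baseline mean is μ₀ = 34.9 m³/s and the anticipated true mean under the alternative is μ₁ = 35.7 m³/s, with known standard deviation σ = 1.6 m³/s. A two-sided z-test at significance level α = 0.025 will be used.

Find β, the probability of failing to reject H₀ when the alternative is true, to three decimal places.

Standardized effect: d = |μ₁ − μ₀| / σ = |35.7 − 34.9| / 1.6 = 0.5000
Noncentrality parameter: δ = d·√n = 0.5000 × √10 = 1.5811
Critical value for a two-sided test at α = 0.025: z_{α/2} = 2.241.
Power = Φ(δ − 2.241) + Φ(−δ − 2.241) = Φ(-0.660) + Φ(-3.823) = 0.2545 + 0.0001 = 0.2546.
Type II error: β = 1 − power = 1 − 0.2546 = 0.7454.

β ≈ 0.745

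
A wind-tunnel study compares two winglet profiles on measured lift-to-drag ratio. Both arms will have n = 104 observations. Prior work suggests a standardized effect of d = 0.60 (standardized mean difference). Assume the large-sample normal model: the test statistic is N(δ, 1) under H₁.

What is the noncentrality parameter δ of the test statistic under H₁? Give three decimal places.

The noncentrality parameter scales effect size by the design's sample-size factor: δ = d·√(n/2) = 0.60 × √(104/2) = 4.3267

δ ≈ 4.327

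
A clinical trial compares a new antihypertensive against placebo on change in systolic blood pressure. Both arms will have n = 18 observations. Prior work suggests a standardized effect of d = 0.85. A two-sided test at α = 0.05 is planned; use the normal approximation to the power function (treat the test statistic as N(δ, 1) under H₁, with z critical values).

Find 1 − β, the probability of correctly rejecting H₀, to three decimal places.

Power ≈ 0.722

Noncentrality parameter: δ = d·√(n/2) = 0.85 × √(18/2) = 2.5500
Two-sided α = 0.05 → critical value z_{0.025} = 1.960.
Power = Φ(δ − 1.960) + Φ(−δ − 1.960) = Φ(0.590) + Φ(-4.510) = 0.7224 + 0.0000 = 0.7224.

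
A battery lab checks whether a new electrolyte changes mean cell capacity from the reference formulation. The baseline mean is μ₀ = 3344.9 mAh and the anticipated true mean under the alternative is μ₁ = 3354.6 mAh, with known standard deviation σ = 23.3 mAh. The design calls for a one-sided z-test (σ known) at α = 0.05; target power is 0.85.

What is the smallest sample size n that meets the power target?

Standardized effect: d = |μ₁ − μ₀| / σ = |3354.6 − 3344.9| / 23.3 = 0.4163
Set Φ(δ − 1.645) = 0.85; then δ − 1.645 = Φ⁻¹(0.85) = 1.036, giving δ = 2.681.
δ = d·√n ⇒ n = (δ/d)² = (2.681 / 0.4163)² = 41.48.
Rounding up, n = 42.

n = 42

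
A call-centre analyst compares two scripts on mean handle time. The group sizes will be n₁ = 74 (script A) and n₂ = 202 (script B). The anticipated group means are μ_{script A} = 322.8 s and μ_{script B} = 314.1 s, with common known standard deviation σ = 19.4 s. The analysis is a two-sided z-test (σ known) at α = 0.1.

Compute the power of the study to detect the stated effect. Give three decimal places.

Standardized effect: d = |μ_{script A} − μ_{script B}| / σ = |322.8 − 314.1| / 19.4 = 0.4485
Noncentrality parameter: δ = d / √(1/n₁ + 1/n₂) = 0.4485 / √(1/74 + 1/202) = 3.3003
Two-sided α = 0.1 → critical value z_{0.05} = 1.645.
Power = Φ(δ − 1.645) + Φ(−δ − 1.645) = Φ(1.655) + Φ(-4.945) = 0.9511 + 0.0000 = 0.9511.

Power ≈ 0.951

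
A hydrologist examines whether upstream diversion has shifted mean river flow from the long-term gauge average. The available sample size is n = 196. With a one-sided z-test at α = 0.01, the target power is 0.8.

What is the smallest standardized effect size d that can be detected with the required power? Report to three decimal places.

d ≈ 0.226

Need Φ(δ − 2.326) = 0.8, so δ = 2.326 + 0.842 = 3.168.
δ = d·√n ⇒ d = δ/√n = 3.168/√196 = 0.2263.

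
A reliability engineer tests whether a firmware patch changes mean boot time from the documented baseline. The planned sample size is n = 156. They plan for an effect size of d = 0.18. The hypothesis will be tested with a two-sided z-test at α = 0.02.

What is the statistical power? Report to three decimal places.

Power ≈ 0.469

Noncentrality parameter: δ = d·√n = 0.18 × √156 = 2.2482
Critical value for a two-sided test at α = 0.02: z_{α/2} = 2.326.
Power = Φ(δ − 2.326) + Φ(−δ − 2.326) = Φ(-0.078) + Φ(-4.575) = 0.4689 + 0.0000 = 0.4689.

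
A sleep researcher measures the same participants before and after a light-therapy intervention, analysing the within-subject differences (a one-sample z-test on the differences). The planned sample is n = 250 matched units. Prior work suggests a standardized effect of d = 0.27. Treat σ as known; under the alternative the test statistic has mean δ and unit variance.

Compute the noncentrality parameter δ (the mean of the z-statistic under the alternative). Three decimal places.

δ = d·√n = 0.27 × √250 = 4.2691

δ ≈ 4.269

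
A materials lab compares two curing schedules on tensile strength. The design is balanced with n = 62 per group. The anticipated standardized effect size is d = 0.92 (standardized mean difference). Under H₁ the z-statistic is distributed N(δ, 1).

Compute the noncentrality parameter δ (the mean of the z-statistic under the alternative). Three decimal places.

δ ≈ 5.122

The noncentrality parameter scales effect size by the design's sample-size factor: δ = d·√(n/2) = 0.92 × √(62/2) = 5.1223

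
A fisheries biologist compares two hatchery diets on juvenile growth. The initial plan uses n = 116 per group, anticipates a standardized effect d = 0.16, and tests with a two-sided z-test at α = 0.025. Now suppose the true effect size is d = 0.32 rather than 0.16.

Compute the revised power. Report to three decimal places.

Power ≈ 0.578

With d = 0.32: δ = d·√(n/2) = 0.32 × √(116/2) = 2.4370. Critical value z_{0.0125} = 2.241.
Revised power = Φ(δ − 2.241) + Φ(−δ − 2.241) = Φ(0.196) + Φ(-4.678) = 0.5776 + 0.0000 = 0.5776.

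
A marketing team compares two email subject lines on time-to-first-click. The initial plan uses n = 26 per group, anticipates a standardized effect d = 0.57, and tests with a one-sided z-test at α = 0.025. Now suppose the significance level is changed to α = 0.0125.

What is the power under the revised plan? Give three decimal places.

Power ≈ 0.426

δ = d·√(n/2) = 0.57 × √(26/2) = 2.0552 (unchanged). New critical value: z_{0.0125} = 2.241.
Revised power = P(Z > 2.241 − δ) = Φ(-0.186) = 0.4261.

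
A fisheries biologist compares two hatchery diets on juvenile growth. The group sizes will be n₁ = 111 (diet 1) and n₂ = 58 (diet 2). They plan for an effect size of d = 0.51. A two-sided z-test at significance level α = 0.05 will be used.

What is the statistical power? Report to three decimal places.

Noncentrality parameter: δ = d / √(1/n₁ + 1/n₂) = 0.51 / √(1/111 + 1/58) = 3.1478
Two-sided α = 0.05 → critical value z_{0.025} = 1.960.
Power = Φ(δ − 1.960) + Φ(−δ − 1.960) = Φ(1.188) + Φ(-5.108) = 0.8825 + 0.0000 = 0.8825.

Power ≈ 0.883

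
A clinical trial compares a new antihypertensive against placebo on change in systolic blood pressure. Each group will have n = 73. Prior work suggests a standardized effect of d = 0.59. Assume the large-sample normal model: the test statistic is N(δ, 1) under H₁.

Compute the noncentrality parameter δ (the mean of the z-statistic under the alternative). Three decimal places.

δ = d·√(n/2) = 0.59 × √(73/2) = 3.5645

δ ≈ 3.564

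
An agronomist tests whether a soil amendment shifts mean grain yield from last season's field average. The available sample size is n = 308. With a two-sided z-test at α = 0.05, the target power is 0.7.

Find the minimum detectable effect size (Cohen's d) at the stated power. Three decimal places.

Required noncentrality: δ = z_{0.025} + z_{0.30} = 1.960 + 0.524 = 2.484.
(The second rejection-region term Φ(−δ − z_{α/2}) is negligible and dropped.)
δ = d·√n ⇒ d = δ/√n = 2.484/√308 = 0.1416.

d ≈ 0.142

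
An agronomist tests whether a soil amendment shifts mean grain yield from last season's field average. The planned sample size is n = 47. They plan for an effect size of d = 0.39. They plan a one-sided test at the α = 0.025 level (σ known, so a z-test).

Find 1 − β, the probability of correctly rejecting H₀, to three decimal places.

Power ≈ 0.762

Noncentrality parameter: δ = d·√n = 0.39 × √47 = 2.6737
Critical value for a one-sided test at α = 0.025: z_α = 1.960.
Power = Φ(δ − 1.960) = Φ(0.714) = 0.7623.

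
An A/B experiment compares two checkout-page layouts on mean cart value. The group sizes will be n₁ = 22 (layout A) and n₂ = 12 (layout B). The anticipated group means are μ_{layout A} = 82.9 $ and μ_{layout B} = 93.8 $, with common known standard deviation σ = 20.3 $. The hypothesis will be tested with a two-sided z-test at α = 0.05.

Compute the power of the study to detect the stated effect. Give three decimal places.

Standardized effect: d = |μ_{layout A} − μ_{layout B}| / σ = |82.9 − 93.8| / 20.3 = 0.5369
Noncentrality parameter: δ = d / √(1/n₁ + 1/n₂) = 0.5369 / √(1/22 + 1/12) = 1.4962
Two-sided α = 0.05 → critical value z_{0.025} = 1.960.
Power = Φ(δ − 1.960) + Φ(−δ − 1.960) = Φ(-0.464) + Φ(-3.456) = 0.3214 + 0.0003 = 0.3217.

Power ≈ 0.322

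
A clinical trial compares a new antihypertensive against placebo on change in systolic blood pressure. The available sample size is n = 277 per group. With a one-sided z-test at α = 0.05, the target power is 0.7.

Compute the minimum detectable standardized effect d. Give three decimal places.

d ≈ 0.184

Need Φ(δ − 1.645) = 0.7, so δ = 1.645 + 0.524 = 2.169.
δ = d·√(n/2) ⇒ d = δ/√(n/2) = 2.169/√(277/2) = 0.1843.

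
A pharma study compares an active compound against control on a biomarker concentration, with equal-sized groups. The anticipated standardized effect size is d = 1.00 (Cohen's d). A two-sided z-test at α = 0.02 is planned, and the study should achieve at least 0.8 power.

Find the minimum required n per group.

For power 0.8 need Φ(δ − z_{0.01}) = 0.8, so δ = z_{0.01} + z_{0.20} = 2.326 + 0.842 = 3.168.
(The Φ(−δ − z_{α/2}) term is vanishingly small for δ > 0 and is dropped in the standard sample-size formula.)
δ = d·√(n/2) ⇒ n = 2(δ/d)² = 2 × (3.168 / 1.00)² = 20.07.
Round up to the next whole unit.

n = 21 per group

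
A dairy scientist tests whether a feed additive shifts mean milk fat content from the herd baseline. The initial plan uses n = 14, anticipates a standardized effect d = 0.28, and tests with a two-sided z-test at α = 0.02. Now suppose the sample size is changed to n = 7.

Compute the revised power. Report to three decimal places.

Power ≈ 0.058

With n = 7: δ = d·√n = 0.28 × √7 = 0.7408. Critical value z_{0.01} = 2.326.
Revised power = Φ(δ − 2.326) + Φ(−δ − 2.326) = Φ(-1.586) + Φ(-3.067) = 0.0564 + 0.0011 = 0.0575.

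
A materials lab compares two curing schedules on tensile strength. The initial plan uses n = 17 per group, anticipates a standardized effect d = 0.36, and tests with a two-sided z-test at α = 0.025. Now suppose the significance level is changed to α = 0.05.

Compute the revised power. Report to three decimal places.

Power ≈ 0.183

δ = d·√(n/2) = 0.36 × √(17/2) = 1.0496 (unchanged). New critical value: z_{0.025} = 1.960.
Revised power = Φ(δ − 1.960) + Φ(−δ − 1.960) = Φ(-0.910) + Φ(-3.010) = 0.1813 + 0.0013 = 0.1826.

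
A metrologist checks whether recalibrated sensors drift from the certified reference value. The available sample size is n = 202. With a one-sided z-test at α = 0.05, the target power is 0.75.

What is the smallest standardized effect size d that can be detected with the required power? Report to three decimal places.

d ≈ 0.163

Need Φ(δ − 1.645) = 0.75, so δ = 1.645 + 0.674 = 2.319.
δ = d·√n ⇒ d = δ/√n = 2.319/√202 = 0.1632.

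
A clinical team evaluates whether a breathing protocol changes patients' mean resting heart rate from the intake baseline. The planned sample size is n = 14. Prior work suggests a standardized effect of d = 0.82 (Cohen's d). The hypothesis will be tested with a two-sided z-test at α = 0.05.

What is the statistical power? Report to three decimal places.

Noncentrality parameter: δ = d·√n = 0.82 × √14 = 3.0682
Critical value for a two-sided test at α = 0.05: z_{α/2} = 1.960.
Power = Φ(δ − 1.960) + Φ(−δ − 1.960) = Φ(1.108) + Φ(-5.028) = 0.8661 + 0.0000 = 0.8661.

Power ≈ 0.866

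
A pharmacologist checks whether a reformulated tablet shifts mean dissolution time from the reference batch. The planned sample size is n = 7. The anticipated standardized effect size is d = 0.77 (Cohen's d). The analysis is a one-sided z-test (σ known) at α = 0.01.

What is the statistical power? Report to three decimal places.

Noncentrality parameter: δ = d·√n = 0.77 × √7 = 2.0372
Critical value for a one-sided test at α = 0.01: z_α = 2.326.
Power = P(Z > 2.326 − δ) = Φ(-0.289) = 0.3862.

Power ≈ 0.386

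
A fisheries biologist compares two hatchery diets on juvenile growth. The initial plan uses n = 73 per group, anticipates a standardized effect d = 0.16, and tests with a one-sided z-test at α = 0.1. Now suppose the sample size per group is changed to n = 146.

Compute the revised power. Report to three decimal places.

Power ≈ 0.534

With n = 146 per group: δ = d·√(n/2) = 0.16 × √(146/2) = 1.3670. Critical value z_{0.1} = 1.282.
Revised power = Φ(δ − 1.282) = Φ(0.085) = 0.5341.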